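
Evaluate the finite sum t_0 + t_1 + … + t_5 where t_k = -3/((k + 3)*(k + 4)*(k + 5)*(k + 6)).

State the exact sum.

r(k) = (k + 3)/(k + 7) after simplifying.
Factor: A=k + 3; B=k + 7; C=1.
Need (k + 3)·f(k+1) − (k + 6)·f(k) = 1.
deg f ≤ 3 (via 1,1,0).
Match coefficients ⇒ f(k) = k*(k**2 + 12*k + 47)/180.
So s_k = (B(k−1)f/C)·t_k = (k*(k + 6)*(k**2 + 12*k + 47)/180)·t_k = k*(-k**2 - 12*k - 47)/(60*(k + 3)*(k + 4)*(k + 5)).
Check: Δs_k = -3/(k**4 + 18*k**3 + 119*k**2 + 342*k + 360). ✓
Sum = s_(6) − s_(0); s_(6) = -31/1980, s_(0) = 0 ⇒ -31/1980.

Σ = -31/1980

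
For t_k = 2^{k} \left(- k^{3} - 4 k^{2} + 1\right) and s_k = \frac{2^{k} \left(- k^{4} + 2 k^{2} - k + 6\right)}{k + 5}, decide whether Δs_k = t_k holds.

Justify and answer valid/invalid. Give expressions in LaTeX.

s_(k+1) = 2**(k + 1)*(-k - (k + 1)**4 + 2*(k + 1)**2 + 5)/(k + 6)
s_(k+1) − s_k = 2**k*(-k**5 - 12*k**4 - 50*k**3 - 53*k**2 + 2*k + 24)/(k**2 + 11*k + 30)
(s_(k+1) − s_k) − t_k = 3*2**k*(k**4 + 8*k**3 + 22*k**2 - 3*k - 2)/(k**2 + 11*k + 30)

Invalid: residual \frac{3 \cdot 2^{k} \left(k^{4} + 8 k^{3} + 22 k^{2} - 3 k - 2\right)}{k^{2} + 11 k + 30} ≠ 0.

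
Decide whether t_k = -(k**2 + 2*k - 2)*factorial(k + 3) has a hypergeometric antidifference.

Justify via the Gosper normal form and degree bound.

Yes. s_k = -(k - 2)*factorial(k + 3).

r(k) = (k + 4)*(2*k + (k + 1)**2)/(k**2 + 2*k - 2) after simplifying.
A = k + 4, B = 1, C = k**2 + 2*k - 2.
Set up (k + 4)·f(k+1) − (1)·f(k) − (k**2 + 2*k - 2) = 0.
From deg A=1, deg B=0, deg C=2: d=1.
Solving with deg f ≤ 1: f(k) = k - 2.
Get s_k = R·t_k = -(k - 2)*factorial(k + 3) with R(k) = B(k−1)f(k)/C(k) = (k - 2)/(k**2 + 2*k - 2).
Δs = -(k**2 + 2*k - 2)*factorial(k + 3), as required.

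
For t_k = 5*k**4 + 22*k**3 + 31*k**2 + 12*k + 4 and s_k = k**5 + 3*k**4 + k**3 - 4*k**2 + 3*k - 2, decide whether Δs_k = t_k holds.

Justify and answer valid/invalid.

s_(k+1) = k**5 + 8*k**4 + 23*k**3 + 27*k**2 + 15*k + 2
s_(k+1) − s_k = 5*k**4 + 22*k**3 + 31*k**2 + 12*k + 4
(s_(k+1) − s_k) − t_k = 0

Valid: the claim telescopes to t_k.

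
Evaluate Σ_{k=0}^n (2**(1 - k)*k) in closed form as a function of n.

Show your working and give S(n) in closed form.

S(n) = 2**(1 - n)*(2**(n + 1) - n - 2)

r(k) = (k + 1)/(2*k) after simplifying.
A = 1/2, B = 1, C = k.
Key eq: (1/2)·f(k+1) = (1)·f(k) + (k).
From deg A=0, deg B=0, deg C=1: d=1.
Solving with deg f ≤ 1: f(k) = -2*(k + 1).
R(k) = B(k−1)·f(k)/C(k) = -2*(k + 1)/k; s_k = R·t_k = 2**(2 - k)*(-k - 1).
s_(k+1) − s_k = 2**(1 - k)*k = t_k.
s_(n+1) = 2**(1 - n)*(-n - 2) and s_(0) = -4, so S(n) = 2**(1 - n)*(2**(n + 1) - n - 2).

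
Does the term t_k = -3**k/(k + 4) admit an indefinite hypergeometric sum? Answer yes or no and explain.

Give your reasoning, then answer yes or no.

r(k) = 3*(k + 4)/(k + 5) after simplifying.
So A=3*k + 12 and B=k + 5, with C=1.
Key eq: (3*k + 12)·f(k+1) = (k + 4)·f(k) + (1).
d = -1 from the (1,1,0) case.
d = -1 < 0 ⇒ no nonzero polynomial f; not summable.

No — t_k has no hypergeometric antidifference.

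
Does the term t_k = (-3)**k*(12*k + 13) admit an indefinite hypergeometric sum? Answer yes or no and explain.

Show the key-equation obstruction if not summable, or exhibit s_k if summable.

Yes. s_k = (-3)**k*(-3*k - 1).

Compute t_(k+1)/t_k: get 3*(-12*k - 25)/(12*k + 13).
Factor: A=-3; B=1; C=k + 13/12.
Need (-3)·f(k+1) − (1)·f(k) = k + 13/12.
Degrees (0,0,1) ⇒ d ≤ 1.
Solving with deg f ≤ 1: f(k) = -(3*k + 1)/12.
Get s_k = R·t_k = (-3)**k*(-3*k - 1) with R(k) = B(k−1)f(k)/C(k) = -(3*k + 1)/(12*k + 13).
Check: Δs_k = (-3)**k*(12*k + 13). ✓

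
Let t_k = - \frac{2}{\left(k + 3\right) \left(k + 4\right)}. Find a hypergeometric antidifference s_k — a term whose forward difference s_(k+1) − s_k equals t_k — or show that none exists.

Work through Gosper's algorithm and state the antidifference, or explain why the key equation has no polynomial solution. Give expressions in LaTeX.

The ratio is (k + 3)/(k + 5).
So A=k + 3 and B=k + 5, with C=1.
Solve (k + 3)·f(k+1) − (k + 4)·f(k) = 1.
Degrees (1,1,0) ⇒ d ≤ 1.
Solve for f: f(k) = k/3 (degree 1 ≤ 1).
Then R = B(k−1)f/C = k*(k + 4)/3, so s_k = R(k)·t_k = -2*k/(3*k + 9).
Check: Δs_k = -2/(k**2 + 7*k + 12). ✓

s_k = - \frac{2 k}{3 k + 9}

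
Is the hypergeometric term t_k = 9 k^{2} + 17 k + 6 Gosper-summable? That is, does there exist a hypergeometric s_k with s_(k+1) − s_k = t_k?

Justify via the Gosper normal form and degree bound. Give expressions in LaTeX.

The ratio is (9*k**2 + 35*k + 32)/(9*k**2 + 17*k + 6).
A = 1, B = 1, C = k**2 + 17*k/9 + 2/3.
Need (1)·f(k+1) − (1)·f(k) = k**2 + 17*k/9 + 2/3.
d = 3 from the (0,0,2) case.
Coefficient equations give f(k) = k*(3*k**2 + 4*k - 1)/9.
Then R = B(k−1)f/C = k*(3*k**2 + 4*k - 1)/(9*k**2 + 17*k + 6), so s_k = R(k)·t_k = k*(3*k**2 + 4*k - 1).
Δs = 9*k**2 + 17*k + 6, as required.

Yes. s_k = k \left(3 k^{2} + 4 k - 1\right).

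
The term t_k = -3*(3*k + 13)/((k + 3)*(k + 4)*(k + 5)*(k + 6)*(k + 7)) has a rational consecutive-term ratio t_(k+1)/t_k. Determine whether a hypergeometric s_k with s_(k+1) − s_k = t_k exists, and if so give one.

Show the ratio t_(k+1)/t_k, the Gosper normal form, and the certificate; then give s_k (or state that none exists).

s_k = k*(-k**2 - 14*k - 63)/(30*(k**3 + 14*k**2 + 63*k + 90))

Step 1: r(k) = (k + 3)*(3*k + 16)/((k + 8)*(3*k + 13)).
So A=k + 3 and B=k + 8, with C=k + 13/3.
Need (k + 3)·f(k+1) − (k + 7)·f(k) = k + 13/3.
From deg A=1, deg B=1, deg C=1: d=4.
Solving with deg f ≤ 4: f(k) = k*(k + 4)*(k**2 + 14*k + 63)/270.
So s_k = (B(k−1)f/C)·t_k = (k*(k + 4)*(k + 7)*(k**2 + 14*k + 63)/(90*(3*k + 13)))·t_k = k*(-k**2 - 14*k - 63)/(30*(k**3 + 14*k**2 + 63*k + 90)).
Δs = 3*(-3*k - 13)/(k**5 + 25*k**4 + 245*k**3 + 1175*k**2 + 2754*k + 2520), as required.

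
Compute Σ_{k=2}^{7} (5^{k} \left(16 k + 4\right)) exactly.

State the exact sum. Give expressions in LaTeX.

t_(k+1)/t_k = 5*(4*k + 5)/(4*k + 1).
Normal form (A,B,C) = (5, 1, k + 1/4).
Need (5)·f(k+1) − (1)·f(k) = k + 1/4.
Bound: deg f ≤ 1.
A polynomial solution: f(k) = (k - 1)/4.
R(k) = B(k−1)·f(k)/C(k) = (k - 1)/(4*k + 1); s_k = R·t_k = 4*5**k*(k - 1).
Verify: 5**k*(16*k + 4) matches t_k.
Evaluate s at k=8 and k=2: 10937500 and 100; difference 10937400.

Σ = 10937400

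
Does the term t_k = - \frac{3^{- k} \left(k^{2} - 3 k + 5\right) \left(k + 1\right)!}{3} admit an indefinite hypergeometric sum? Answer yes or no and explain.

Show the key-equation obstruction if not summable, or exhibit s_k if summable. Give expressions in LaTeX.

Yes. s_k = - 3^{- k} \left(k - 3\right) \left(k + 1\right)!.

The ratio is (k**3 + k**2 + k + 6)/(3*(k**2 - 3*k + 5)).
Gosper form: A/B · C(k+1)/C(k) with A=k/3 + 2/3, B=1, C=k**2 - 3*k + 5.
Solve (k/3 + 2/3)·f(k+1) − (1)·f(k) = k**2 - 3*k + 5.
d = 1 from the (1,0,2) case.
Solve for f: f(k) = 3*(k - 3) (degree 1 ≤ 1).
So s_k = (B(k−1)f/C)·t_k = (3*(k - 3)/(k**2 - 3*k + 5))·t_k = -(k - 3)*factorial(k + 1)/3**k.
Check: Δs_k = -(k**2 - 3*k + 5)*factorial(k + 1)/(3*3**k). ✓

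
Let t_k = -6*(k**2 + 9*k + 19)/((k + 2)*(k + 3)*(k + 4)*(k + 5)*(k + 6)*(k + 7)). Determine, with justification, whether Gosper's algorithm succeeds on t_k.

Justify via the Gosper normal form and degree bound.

Yes. s_k = k*(-k**2 - 12*k - 44)/(24*(k**3 + 12*k**2 + 44*k + 48)).

Ratio r(k) = (k + 2)*(9*k + (k + 1)**2 + 28)/((k + 8)*(k**2 + 9*k + 19)).
So A=k + 2 and B=k + 8, with C=k**2 + 9*k + 19.
Set up (k + 2)·f(k+1) − (k + 7)·f(k) − (k**2 + 9*k + 19) = 0.
From deg A=1, deg B=1, deg C=2: d=5.
Solve for f: f(k) = k*(k + 3)*(k + 5)*(k**2 + 12*k + 44)/144 (degree 5 ≤ 5).
Get s_k = R·t_k = k*(-k**2 - 12*k - 44)/(24*(k**3 + 12*k**2 + 44*k + 48)) with R(k) = B(k−1)f(k)/C(k) = k*(k + 3)*(k + 5)*(k + 7)*(k**2 + 12*k + 44)/(144*(k**2 + 9*k + 19)).
Check: Δs_k = 6*(-k**2 - 9*k - 19)/(k**6 + 27*k**5 + 295*k**4 + 1665*k**3 + 5104*k**2 + 8028*k + 5040). ✓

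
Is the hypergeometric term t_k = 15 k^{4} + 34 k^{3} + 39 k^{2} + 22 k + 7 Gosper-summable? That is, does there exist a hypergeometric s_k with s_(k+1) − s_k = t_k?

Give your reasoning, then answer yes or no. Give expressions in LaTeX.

The ratio is (15*k**4 + 94*k**3 + 231*k**2 + 262*k + 117)/(15*k**4 + 34*k**3 + 39*k**2 + 22*k + 7).
Normal form (A,B,C) = (1, 1, k**4 + 34*k**3/15 + 13*k**2/5 + 22*k/15 + 7/15).
Need (1)·f(k+1) − (1)·f(k) = k**4 + 34*k**3/15 + 13*k**2/5 + 22*k/15 + 7/15.
deg f ≤ 5 (via 0,0,4).
Solving with deg f ≤ 5: f(k) = k*(3*k**4 + k**3 + k**2 + 2)/15.
Get s_k = R·t_k = k*(3*k**4 + k**3 + k**2 + 2) with R(k) = B(k−1)f(k)/C(k) = k*(3*k**4 + k**3 + k**2 + 2)/(15*k**4 + 34*k**3 + 39*k**2 + 22*k + 7).
Check: Δs_k = 15*k**4 + 34*k**3 + 39*k**2 + 22*k + 7. ✓

Yes. s_k = k \left(3 k^{4} + k^{3} + k^{2} + 2\right).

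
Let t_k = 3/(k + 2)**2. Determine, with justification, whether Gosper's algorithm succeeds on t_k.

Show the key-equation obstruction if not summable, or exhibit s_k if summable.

No. Not Gosper-summable.

The ratio is (k + 2)**2/(k + 3)**2.
Take A(k)=k**2 + 4*k + 4, B(k)=k**2 + 6*k + 9, C(k)=1.
f must satisfy (k**2 + 4*k + 4)·f(k+1) − (k**2 + 4*k + 4)·f(k) = 1.
deg f ≤ 0 (via 2,2,0).
Put f(k) = c0: A·f(k+1) − B(k−1)·f(k) − C = -1; need -1 = 0 — inconsistent ⇒ no f, not summable.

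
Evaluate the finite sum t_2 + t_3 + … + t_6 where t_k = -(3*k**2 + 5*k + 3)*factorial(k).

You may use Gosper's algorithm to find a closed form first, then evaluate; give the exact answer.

Σ = -115904

r(k) = (k + 1)*(5*k + 3*(k + 1)**2 + 8)/(3*k**2 + 5*k + 3) after simplifying.
Factor: A=k + 1; B=1; C=k**2 + 5*k/3 + 1.
Set up (k + 1)·f(k+1) − (1)·f(k) − (k**2 + 5*k/3 + 1) = 0.
From deg A=1, deg B=0, deg C=2: d=1.
Solving with deg f ≤ 1: f(k) = (3*k + 2)/3.
R(k) = B(k−1)·f(k)/C(k) = (3*k + 2)/(3*k**2 + 5*k + 3); s_k = R·t_k = -(3*k + 2)*factorial(k).
Δs = -(3*k**2 + 5*k + 3)*factorial(k), as required.
Telescoping: Σ = s_(7) − s_(2) = -115920 − (-16) = -115904.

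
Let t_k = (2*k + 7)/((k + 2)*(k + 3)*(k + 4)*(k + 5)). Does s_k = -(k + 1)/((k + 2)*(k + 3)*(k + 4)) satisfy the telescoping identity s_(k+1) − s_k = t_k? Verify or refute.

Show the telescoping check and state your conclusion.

s_(k+1) = (-k - 2)/((k + 3)*(k + 4)*(k + 5))
s_(k+1) − s_k = (2*k + 1)/(k**4 + 14*k**3 + 71*k**2 + 154*k + 120)
(s_(k+1) − s_k) − t_k = -6/(k**4 + 14*k**3 + 71*k**2 + 154*k + 120)

Invalid: residual -6/(k**4 + 14*k**3 + 71*k**2 + 154*k + 120) ≠ 0.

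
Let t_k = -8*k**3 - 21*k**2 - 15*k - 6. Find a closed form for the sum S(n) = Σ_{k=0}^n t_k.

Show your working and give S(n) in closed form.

S(n) = -2*n**4 - 11*n**3 - 20*n**2 - 17*n - 6

Compute t_(k+1)/t_k: get (8*k**3 + 45*k**2 + 81*k + 50)/(8*k**3 + 21*k**2 + 15*k + 6).
Normal form (A,B,C) = (1, 1, k**3 + 21*k**2/8 + 15*k/8 + 3/4).
Set up (1)·f(k+1) − (1)·f(k) − (k**3 + 21*k**2/8 + 15*k/8 + 3/4) = 0.
Degrees (0,0,3) ⇒ d ≤ 4.
Match coefficients ⇒ f(k) = k*(k + 2)*(2*k**2 - k + 1)/8.
So s_k = (B(k−1)f/C)·t_k = (k*(k + 2)*(2*k**2 - k + 1)/(8*k**3 + 21*k**2 + 15*k + 6))·t_k = k*(-2*k**3 - 3*k**2 + k - 2).
Check: Δs_k = -8*k**3 - 21*k**2 - 15*k - 6. ✓
s_(n+1) = -2*n**4 - 11*n**3 - 20*n**2 - 17*n - 6 and s_(0) = 0, so S(n) = -2*n**4 - 11*n**3 - 20*n**2 - 17*n - 6.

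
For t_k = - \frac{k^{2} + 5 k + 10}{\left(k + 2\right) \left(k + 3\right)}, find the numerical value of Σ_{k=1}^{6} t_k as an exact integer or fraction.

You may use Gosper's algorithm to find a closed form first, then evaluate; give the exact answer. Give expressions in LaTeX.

Step 1: r(k) = (k + 2)*(5*k + (k + 1)**2 + 15)/((k + 4)*(k**2 + 5*k + 10)).
Factor: A=k + 2; B=k + 4; C=k**2 + 5*k + 10.
Solve (k + 2)·f(k+1) − (k + 3)·f(k) = k**2 + 5*k + 10.
From deg A=1, deg B=1, deg C=2: d=2.
Solving with deg f ≤ 2: f(k) = k*(k + 4).
Certificate R = B(k−1)f/C = k*(k + 3)*(k + 4)/(k**2 + 5*k + 10) gives s_k = k*(-k - 4)/(k + 2).
Check: Δs_k = (-k**2 - 5*k - 10)/(k**2 + 5*k + 6). ✓
Telescoping: Σ = s_(7) − s_(1) = -77/9 − (-5/3) = -62/9.

Σ = -62/9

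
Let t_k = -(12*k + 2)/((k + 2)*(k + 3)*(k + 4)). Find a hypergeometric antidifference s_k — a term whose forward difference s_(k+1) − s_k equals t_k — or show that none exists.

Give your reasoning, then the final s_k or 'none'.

Compute t_(k+1)/t_k: get (k + 2)*(6*k + 7)/((k + 5)*(6*k + 1)).
Take A(k)=k + 2, B(k)=k + 5, C(k)=k + 1/6.
f must satisfy (k + 2)·f(k+1) − (k + 4)·f(k) = k + 1/6.
deg f ≤ 2 (via 1,1,1).
Solve for f: f(k) = k*(13*k - 7)/72 (degree 2 ≤ 2).
Then R = B(k−1)f/C = k*(k + 4)*(13*k - 7)/(12*(6*k + 1)), so s_k = R(k)·t_k = -k*(13*k - 7)/(6*(k + 2)*(k + 3)).
Check: Δs_k = 2*(-6*k - 1)/(k**3 + 9*k**2 + 26*k + 24). ✓

s_k = -k*(13*k - 7)/(6*(k + 2)*(k + 3))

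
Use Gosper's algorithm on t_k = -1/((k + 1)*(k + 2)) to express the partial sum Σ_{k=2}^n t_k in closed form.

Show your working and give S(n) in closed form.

The ratio is (k + 1)/(k + 3).
Factor: A=k + 1; B=k + 3; C=1.
Set up (k + 1)·f(k+1) − (k + 2)·f(k) − (1) = 0.
Bound: deg f ≤ 1.
A polynomial solution: f(k) = k.
Then R = B(k−1)f/C = k*(k + 2), so s_k = R(k)·t_k = -k/(k + 1).
Δs = -1/(k**2 + 3*k + 2), as required.
Evaluate: s_(n+1) = (-n - 1)/(n + 2); subtract s_(2) = -2/3 ⇒ S(n) = (1 - n)/(3*(n + 2)).

S(n) = (1 - n)/(3*(n + 2))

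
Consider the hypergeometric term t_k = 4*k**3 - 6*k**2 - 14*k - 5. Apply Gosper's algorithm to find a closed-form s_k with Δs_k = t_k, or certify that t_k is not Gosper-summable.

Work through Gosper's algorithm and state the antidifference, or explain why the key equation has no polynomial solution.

Step 1: r(k) = (4*k**3 + 6*k**2 - 14*k - 21)/(4*k**3 - 6*k**2 - 14*k - 5).
Normal form (A,B,C) = (1, 1, k**3 - 3*k**2/2 - 7*k/2 - 5/4).
Set up (1)·f(k+1) − (1)·f(k) − (k**3 - 3*k**2/2 - 7*k/2 - 5/4) = 0.
deg f ≤ 4 (via 0,0,3).
A polynomial solution: f(k) = k*(k**3 - 4*k**2 - 3*k + 1)/4.
Get s_k = R·t_k = k*(k**3 - 4*k**2 - 3*k + 1) with R(k) = B(k−1)f(k)/C(k) = k*(k**3 - 4*k**2 - 3*k + 1)/((2*k + 1)*(2*k**2 - 4*k - 5)).
Verify: 4*k**3 - 6*k**2 - 14*k - 5 matches t_k.

s_k = k*(k**3 - 4*k**2 - 3*k + 1)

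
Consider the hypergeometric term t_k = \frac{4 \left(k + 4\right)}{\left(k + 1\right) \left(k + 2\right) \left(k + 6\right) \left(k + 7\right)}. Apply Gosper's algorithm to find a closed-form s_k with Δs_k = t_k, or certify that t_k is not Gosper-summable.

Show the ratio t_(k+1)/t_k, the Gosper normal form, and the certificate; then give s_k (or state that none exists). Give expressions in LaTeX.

Step 1: r(k) = (k + 1)*(k + 5)*(k + 6)/((k + 3)*(k + 4)*(k + 8)).
So A=k + 1 and B=k + 8, with C=k**4 + 16*k**3 + 95*k**2 + 248*k + 240.
Key eq: (k + 1)·f(k+1) = (k + 7)·f(k) + (k**4 + 16*k**3 + 95*k**2 + 248*k + 240).
Degrees (1,1,4) ⇒ d ≤ 6.
Solve for f: f(k) = k*(k + 2)*(k + 3)*(k + 4)*(k + 5)*(k + 7)/12 (degree 6 ≤ 6).
Get s_k = R·t_k = k*(k + 7)/(3*(k**2 + 7*k + 6)) with R(k) = B(k−1)f(k)/C(k) = k*(k + 2)*(k + 7)**2/(12*(k + 4)).
Verify: 4*(k + 4)/(k**4 + 16*k**3 + 83*k**2 + 152*k + 84) matches t_k.

s_k = \frac{k \left(k + 7\right)}{3 \left(k^{2} + 7 k + 6\right)}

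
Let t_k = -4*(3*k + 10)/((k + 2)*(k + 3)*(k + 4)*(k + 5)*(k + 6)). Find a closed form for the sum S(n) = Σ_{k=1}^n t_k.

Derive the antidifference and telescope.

r(k) = (k + 2)*(3*k + 13)/((k + 7)*(3*k + 10)) after simplifying.
So A=k + 2 and B=k + 7, with C=k + 10/3.
Set up (k + 2)·f(k+1) − (k + 6)·f(k) − (k + 10/3) = 0.
From deg A=1, deg B=1, deg C=1: d=4.
Solving with deg f ≤ 4: f(k) = k*(k + 3)*(k**2 + 11*k + 38)/120.
R(k) = B(k−1)·f(k)/C(k) = k*(k + 3)*(k + 6)*(k**2 + 11*k + 38)/(40*(3*k + 10)); s_k = R·t_k = k*(-k**2 - 11*k - 38)/(10*(k**3 + 11*k**2 + 38*k + 40)).
Δs = 4*(-3*k - 10)/(k**5 + 20*k**4 + 155*k**3 + 580*k**2 + 1044*k + 720), as required.
Evaluate: s_(n+1) = (-n**3 - 14*n**2 - 63*n - 50)/(10*(n**3 + 14*n**2 + 63*n + 90)); subtract s_(1) = -1/18 ⇒ S(n) = 2*n*(-n**2 - 14*n - 63)/(45*(n**3 + 14*n**2 + 63*n + 90)).

S(n) = 2*n*(-n**2 - 14*n - 63)/(45*(n**3 + 14*n**2 + 63*n + 90))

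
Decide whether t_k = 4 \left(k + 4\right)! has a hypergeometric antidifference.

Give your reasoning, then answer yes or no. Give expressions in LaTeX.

Step 1: r(k) = k + 5.
A = k + 5, B = 1, C = 1.
Key eq: (k + 5)·f(k+1) = (1)·f(k) + (1).
Degrees (1,0,0) ⇒ d ≤ -1.
Negative degree bound (-1): no f exists, t_k not Gosper-summable.

No. Not Gosper-summable.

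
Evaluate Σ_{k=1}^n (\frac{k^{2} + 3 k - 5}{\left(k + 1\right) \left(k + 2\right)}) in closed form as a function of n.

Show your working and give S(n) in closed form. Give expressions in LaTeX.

Step 1: r(k) = (k + 1)*(3*k + (k + 1)**2 - 2)/((k + 3)*(k**2 + 3*k - 5)).
Gosper form: A/B · C(k+1)/C(k) with A=k + 1, B=k + 3, C=k**2 + 3*k - 5.
Solve (k + 1)·f(k+1) − (k + 2)·f(k) = k**2 + 3*k - 5.
From deg A=1, deg B=1, deg C=2: d=2.
A polynomial solution: f(k) = k*(k - 6).
Then R = B(k−1)f/C = k*(k - 6)*(k + 2)/(k**2 + 3*k - 5), so s_k = R(k)·t_k = k*(k - 6)/(k + 1).
Verify: (k**2 + 3*k - 5)/(k**2 + 3*k + 2) matches t_k.
Σ_(k=1)^n t_k = s_(n+1) − s_(1) = ((n**2 - 4*n - 5)/(n + 2)) − (-5/2), i.e. n*(2*n - 3)/(2*(n + 2)).

S(n) = \frac{n \left(2 n - 3\right)}{2 \left(n + 2\right)}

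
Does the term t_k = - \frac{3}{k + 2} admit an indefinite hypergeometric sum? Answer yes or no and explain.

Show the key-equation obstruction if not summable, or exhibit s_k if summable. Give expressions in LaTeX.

No — key equation has no polynomial f.

r(k) = (k + 2)/(k + 3) after simplifying.
Factor: A=k + 2; B=k + 3; C=1.
Need (k + 2)·f(k+1) − (k + 2)·f(k) = 1.
d = 0 from the (1,1,0) case.
Generic f = c0 gives residual -1; -1 = 0 cannot hold, so t_k is not Gosper-summable.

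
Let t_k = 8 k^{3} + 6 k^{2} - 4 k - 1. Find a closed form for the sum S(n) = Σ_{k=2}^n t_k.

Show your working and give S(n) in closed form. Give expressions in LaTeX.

S(n) = 2 n^{4} + 6 n^{3} + 3 n^{2} - 2 n - 9

Compute t_(k+1)/t_k: get (8*k**3 + 30*k**2 + 32*k + 9)/(8*k**3 + 6*k**2 - 4*k - 1).
Normal form (A,B,C) = (1, 1, k**3 + 3*k**2/4 - k/2 - 1/8).
Solve (1)·f(k+1) − (1)·f(k) = k**3 + 3*k**2/4 - k/2 - 1/8.
d = 4 from the (0,0,3) case.
A polynomial solution: f(k) = k*(2*k**3 - 2*k**2 - 3*k + 2)/8.
Then R = B(k−1)f/C = k*(2*k**3 - 2*k**2 - 3*k + 2)/(8*k**3 + 6*k**2 - 4*k - 1), so s_k = R(k)·t_k = k*(2*k**3 - 2*k**2 - 3*k + 2).
Δs = 8*k**3 + 6*k**2 - 4*k - 1, as required.
Σ_(k=2)^n t_k = s_(n+1) − s_(2) = (2*n**4 + 6*n**3 + 3*n**2 - 2*n - 1) − (8), i.e. 2*n**4 + 6*n**3 + 3*n**2 - 2*n - 9.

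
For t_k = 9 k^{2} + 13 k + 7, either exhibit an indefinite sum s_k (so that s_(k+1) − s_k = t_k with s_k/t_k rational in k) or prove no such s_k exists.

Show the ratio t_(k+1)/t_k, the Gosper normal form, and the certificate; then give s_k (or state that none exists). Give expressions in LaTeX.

Ratio r(k) = (9*k**2 + 31*k + 29)/(9*k**2 + 13*k + 7).
Take A(k)=1, B(k)=1, C(k)=k**2 + 13*k/9 + 7/9.
Key eq: (1)·f(k+1) = (1)·f(k) + (k**2 + 13*k/9 + 7/9).
From deg A=0, deg B=0, deg C=2: d=3.
Coefficient equations give f(k) = k*(3*k**2 + 2*k + 2)/9.
Then R = B(k−1)f/C = k*(3*k**2 + 2*k + 2)/(9*k**2 + 13*k + 7), so s_k = R(k)·t_k = k*(3*k**2 + 2*k + 2).
Δs = 9*k**2 + 13*k + 7, as required.

s_k = k \left(3 k^{2} + 2 k + 2\right)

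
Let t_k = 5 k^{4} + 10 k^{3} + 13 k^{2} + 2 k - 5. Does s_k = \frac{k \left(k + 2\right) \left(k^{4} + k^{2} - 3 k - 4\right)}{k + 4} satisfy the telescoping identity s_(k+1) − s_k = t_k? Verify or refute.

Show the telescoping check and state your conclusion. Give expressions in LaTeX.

Invalid: residual \frac{2 \left(- 4 k^{5} - 30 k^{4} - 52 k^{3} - 57 k^{2} - 7 k + 20\right)}{k^{2} + 9 k + 20} ≠ 0.

s_(k+1) = -(k + 1)*(k + 3)*(3*k - (k + 1)**4 - (k + 1)**2 + 7)/(k + 5)
s_(k+1) − s_k = (5*k**6 + 47*k**5 + 143*k**4 + 215*k**3 + 159*k**2 - 19*k - 60)/(k**2 + 9*k + 20)
(s_(k+1) − s_k) − t_k = 2*(-4*k**5 - 30*k**4 - 52*k**3 - 57*k**2 - 7*k + 20)/(k**2 + 9*k + 20)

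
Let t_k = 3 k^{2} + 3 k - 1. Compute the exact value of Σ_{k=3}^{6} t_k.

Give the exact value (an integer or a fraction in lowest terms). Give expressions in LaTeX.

Step 1: r(k) = (3*k**2 + 9*k + 5)/(3*k**2 + 3*k - 1).
Take A(k)=1, B(k)=1, C(k)=k**2 + k - 1/3.
f must satisfy (1)·f(k+1) − (1)·f(k) = k**2 + k - 1/3.
Bound: deg f ≤ 3.
Solve for f: f(k) = k*(k**2 - 2)/3 (degree 3 ≤ 3).
Get s_k = R·t_k = k*(k**2 - 2) with R(k) = B(k−1)f(k)/C(k) = k*(k**2 - 2)/(3*k**2 + 3*k - 1).
Verify: 3*k**2 + 3*k - 1 matches t_k.
Sum = s_(7) − s_(3); s_(7) = 329, s_(3) = 21 ⇒ 308.

Σ = 308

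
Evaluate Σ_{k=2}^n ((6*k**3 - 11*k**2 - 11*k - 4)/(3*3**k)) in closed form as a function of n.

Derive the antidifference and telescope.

S(n) = 3**(-n - 2)*(14*3**n - 9*n**3 - 24*n**2 - 15*n + 6)

The ratio is (6*k**3 + 7*k**2 - 15*k - 20)/(3*(6*k**3 - 11*k**2 - 11*k - 4)).
Normal form (A,B,C) = (1/3, 1, k**3 - 11*k**2/6 - 11*k/6 - 2/3).
f must satisfy (1/3)·f(k+1) − (1)·f(k) = k**3 - 11*k**2/6 - 11*k/6 - 2/3.
deg f ≤ 3 (via 0,0,3).
Match coefficients ⇒ f(k) = -(3*k**3 - k**2 - 2*k - 2)/2.
R(k) = B(k−1)·f(k)/C(k) = -3*(3*k**3 - k**2 - 2*k - 2)/(6*k**3 - 11*k**2 - 11*k - 4); s_k = R·t_k = (-3*k**3 + k**2 + 2*k + 2)/3**k.
Δs = (6*k**3 - 11*k**2 - 11*k - 4)/(3*3**k), as required.
s_(n+1) = 3**(-n - 1)*(-3*n**3 - 8*n**2 - 5*n + 2) and s_(2) = -14/9, so S(n) = 3**(-n - 2)*(14*3**n - 9*n**3 - 24*n**2 - 15*n + 6).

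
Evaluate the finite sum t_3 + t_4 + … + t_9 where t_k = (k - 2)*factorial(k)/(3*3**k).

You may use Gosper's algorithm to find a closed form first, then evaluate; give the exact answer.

Ratio r(k) = (k**2 - 1)/(3*(k - 2)).
Factor: A=k/3 + 1/3; B=1; C=k - 2.
Need (k/3 + 1/3)·f(k+1) − (1)·f(k) = k - 2.
deg f ≤ 0 (via 1,0,1).
Solving with deg f ≤ 0: f(k) = 3.
Then R = B(k−1)f/C = 3/(k - 2), so s_k = R(k)·t_k = factorial(k)/3**k.
Δs = (k - 2)*factorial(k)/(3*3**k), as required.
Telescoping: Σ = s_(10) − s_(3) = 44800/729 − (2/9) = 44638/729.

Σ = 44638/729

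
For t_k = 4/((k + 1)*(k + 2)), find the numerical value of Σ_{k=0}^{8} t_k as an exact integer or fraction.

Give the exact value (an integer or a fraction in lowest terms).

Σ = 18/5

Compute t_(k+1)/t_k: get (k + 1)/(k + 3).
Gosper form: A/B · C(k+1)/C(k) with A=k + 1, B=k + 3, C=1.
Need (k + 1)·f(k+1) − (k + 2)·f(k) = 1.
d = 1 from the (1,1,0) case.
Match coefficients ⇒ f(k) = k.
Then R = B(k−1)f/C = k*(k + 2), so s_k = R(k)·t_k = 4*k/(k + 1).
Δs = 4/(k**2 + 3*k + 2), as required.
Σ_(k=0)^(8) t_k = s_(9) − s_(0) = 18/5 − (0) = 18/5.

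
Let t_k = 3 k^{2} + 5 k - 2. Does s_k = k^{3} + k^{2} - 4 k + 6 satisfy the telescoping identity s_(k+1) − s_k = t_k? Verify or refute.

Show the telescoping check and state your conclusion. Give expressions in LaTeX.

Valid: the claim telescopes to t_k.

s_(k+1) = k**3 + 4*k**2 + k + 4
s_(k+1) − s_k = 3*k**2 + 5*k - 2
(s_(k+1) − s_k) − t_k = 0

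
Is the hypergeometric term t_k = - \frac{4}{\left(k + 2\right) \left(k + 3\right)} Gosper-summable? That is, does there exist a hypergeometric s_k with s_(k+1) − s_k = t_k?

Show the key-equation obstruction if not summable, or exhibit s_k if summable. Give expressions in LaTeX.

t_(k+1)/t_k = (k + 2)/(k + 4).
Gosper form: A/B · C(k+1)/C(k) with A=k + 2, B=k + 4, C=1.
Solve (k + 2)·f(k+1) − (k + 3)·f(k) = 1.
Bound: deg f ≤ 1.
Coefficient equations give f(k) = k/2.
R(k) = B(k−1)·f(k)/C(k) = k*(k + 3)/2; s_k = R·t_k = -2*k/(k + 2).
Check: Δs_k = -4/(k**2 + 5*k + 6). ✓

Yes. s_k = - \frac{2 k}{k + 2}.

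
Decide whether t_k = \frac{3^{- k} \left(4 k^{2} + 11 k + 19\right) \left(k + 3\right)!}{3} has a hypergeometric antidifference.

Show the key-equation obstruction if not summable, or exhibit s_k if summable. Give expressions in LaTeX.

Yes. s_k = 3^{- k} \left(4 k + 3\right) \left(k + 3\right)!.

r(k) = (k + 4)*(11*k + 4*(k + 1)**2 + 30)/(3*(4*k**2 + 11*k + 19)) after simplifying.
Normal form (A,B,C) = (k/3 + 4/3, 1, k**2 + 11*k/4 + 19/4).
f must satisfy (k/3 + 4/3)·f(k+1) − (1)·f(k) = k**2 + 11*k/4 + 19/4.
Bound: deg f ≤ 1.
A polynomial solution: f(k) = 3*(4*k + 3)/4.
Get s_k = R·t_k = (4*k + 3)*factorial(k + 3)/3**k with R(k) = B(k−1)f(k)/C(k) = 3*(4*k + 3)/(4*k**2 + 11*k + 19).
s_(k+1) − s_k = (4*k**2 + 11*k + 19)*factorial(k + 3)/(3*3**k) = t_k.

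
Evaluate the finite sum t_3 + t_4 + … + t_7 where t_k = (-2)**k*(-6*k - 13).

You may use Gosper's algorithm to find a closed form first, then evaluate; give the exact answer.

Σ = 4936

r(k) = 2*(-6*k - 19)/(6*k + 13) after simplifying.
A = -2, B = 1, C = k + 13/6.
Key eq: (-2)·f(k+1) = (1)·f(k) + (k + 13/6).
deg f ≤ 1 (via 0,0,1).
Match coefficients ⇒ f(k) = -(2*k + 3)/6.
Certificate R = B(k−1)f/C = -(2*k + 3)/(6*k + 13) gives s_k = (-2)**k*(2*k + 3).
Check: Δs_k = (-2)**k*(-6*k - 13). ✓
Σ_(k=3)^(7) t_k = s_(8) − s_(3) = 4864 − (-72) = 4936.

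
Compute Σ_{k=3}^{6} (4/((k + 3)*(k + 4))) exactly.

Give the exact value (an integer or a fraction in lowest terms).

r(k) = (k + 3)/(k + 5) after simplifying.
Take A(k)=k + 3, B(k)=k + 5, C(k)=1.
Solve (k + 3)·f(k+1) − (k + 4)·f(k) = 1.
Bound: deg f ≤ 1.
Coefficient equations give f(k) = k/3.
So s_k = (B(k−1)f/C)·t_k = (k*(k + 4)/3)·t_k = 4*k/(3*(k + 3)).
Verify: 4/(k**2 + 7*k + 12) matches t_k.
Telescoping: Σ = s_(7) − s_(3) = 14/15 − (2/3) = 4/15.

Σ = 4/15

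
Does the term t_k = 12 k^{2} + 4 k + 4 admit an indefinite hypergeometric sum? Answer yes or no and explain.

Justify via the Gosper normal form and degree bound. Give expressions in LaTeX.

Yes. s_k = 4 k \left(k^{2} - k + 1\right).

Step 1: r(k) = (k + 3*(k + 1)**2 + 2)/(3*k**2 + k + 1).
Gosper form: A/B · C(k+1)/C(k) with A=1, B=1, C=k**2 + k/3 + 1/3.
Need (1)·f(k+1) − (1)·f(k) = k**2 + k/3 + 1/3.
d = 3 from the (0,0,2) case.
Coefficient equations give f(k) = k*(k**2 - k + 1)/3.
R(k) = B(k−1)·f(k)/C(k) = k*(k**2 - k + 1)/(3*k**2 + k + 1); s_k = R·t_k = 4*k*(k**2 - k + 1).
Δs = 12*k**2 + 4*k + 4, as required.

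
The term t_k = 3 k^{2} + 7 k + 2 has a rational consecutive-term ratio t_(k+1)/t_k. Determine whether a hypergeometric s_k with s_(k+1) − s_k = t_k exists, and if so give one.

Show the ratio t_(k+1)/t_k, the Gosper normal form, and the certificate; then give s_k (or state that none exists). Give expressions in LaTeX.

s_k = k \left(k^{2} + 2 k - 1\right)

Compute t_(k+1)/t_k: get (3*k**2 + 13*k + 12)/(3*k**2 + 7*k + 2).
Normal form (A,B,C) = (1, 1, k**2 + 7*k/3 + 2/3).
Key eq: (1)·f(k+1) = (1)·f(k) + (k**2 + 7*k/3 + 2/3).
deg f ≤ 3 (via 0,0,2).
Solving with deg f ≤ 3: f(k) = k*(k**2 + 2*k - 1)/3.
Get s_k = R·t_k = k*(k**2 + 2*k - 1) with R(k) = B(k−1)f(k)/C(k) = k*(k**2 + 2*k - 1)/((k + 2)*(3*k + 1)).
Δs = 3*k**2 + 7*k + 2, as required.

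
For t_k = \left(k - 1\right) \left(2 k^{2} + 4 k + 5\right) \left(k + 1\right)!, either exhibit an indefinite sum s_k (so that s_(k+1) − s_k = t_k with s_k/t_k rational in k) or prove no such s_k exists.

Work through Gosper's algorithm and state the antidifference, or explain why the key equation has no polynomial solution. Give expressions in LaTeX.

Ratio r(k) = k*(k + 2)*(4*k + 2*(k + 1)**2 + 9)/((k - 1)*(2*k**2 + 4*k + 5)).
Take A(k)=k + 2, B(k)=1, C(k)=k**3 + k**2 + k/2 - 5/2.
Need (k + 2)·f(k+1) − (1)·f(k) = k**3 + k**2 + k/2 - 5/2.
Bound: deg f ≤ 2.
A polynomial solution: f(k) = (2*k**2 - 4*k - 1)/2.
Certificate R = B(k−1)f/C = (2*k**2 - 4*k - 1)/((k - 1)*(2*k**2 + 4*k + 5)) gives s_k = (2*k**2 - 4*k - 1)*factorial(k + 1).
Check: Δs_k = (k - 1)*(2*k**2 + 4*k + 5)*factorial(k + 1). ✓

s_k = \left(2 k^{2} - 4 k - 1\right) \left(k + 1\right)!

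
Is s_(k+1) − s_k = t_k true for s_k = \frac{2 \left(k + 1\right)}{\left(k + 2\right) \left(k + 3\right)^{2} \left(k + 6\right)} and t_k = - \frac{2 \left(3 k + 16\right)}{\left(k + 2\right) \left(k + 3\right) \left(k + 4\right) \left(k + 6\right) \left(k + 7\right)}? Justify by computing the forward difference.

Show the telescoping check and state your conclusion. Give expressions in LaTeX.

s_(k+1) = 2*(k + 2)/((k + 3)*(k + 4)**2*(k + 7))
s_(k+1) − s_k = 2*(-(k + 1)*(k + 4)**2*(k + 7) + (k + 2)**2*(k + 3)*(k + 6))/((k + 2)*(k + 3)**2*(k + 4)**2*(k + 6)*(k + 7))
(s_(k+1) − s_k) − t_k = 16*(k**2 + 9*k + 19)/(k**7 + 29*k**6 + 351*k**5 + 2299*k**4 + 8804*k**3 + 19716*k**2 + 23904*k + 12096)

Invalid: residual \frac{16 \left(k^{2} + 9 k + 19\right)}{k^{7} + 29 k^{6} + 351 k^{5} + 2299 k^{4} + 8804 k^{3} + 19716 k^{2} + 23904 k + 12096} ≠ 0.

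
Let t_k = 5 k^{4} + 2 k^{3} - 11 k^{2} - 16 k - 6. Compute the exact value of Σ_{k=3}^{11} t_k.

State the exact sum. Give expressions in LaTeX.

Σ = 201906

Ratio r(k) = (5*k**4 + 22*k**3 + 25*k**2 - 12*k - 26)/(5*k**4 + 2*k**3 - 11*k**2 - 16*k - 6).
Take A(k)=1, B(k)=1, C(k)=k**4 + 2*k**3/5 - 11*k**2/5 - 16*k/5 - 6/5.
Need (1)·f(k+1) − (1)·f(k) = k**4 + 2*k**3/5 - 11*k**2/5 - 16*k/5 - 6/5.
From deg A=0, deg B=0, deg C=4: d=5.
Coefficient equations give f(k) = k**2*(k**3 - 2*k**2 - 3*k - 2)/5.
Certificate R = B(k−1)f/C = k**2*(k**3 - 2*k**2 - 3*k - 2)/(5*k**4 + 2*k**3 - 11*k**2 - 16*k - 6) gives s_k = k**2*(k**3 - 2*k**2 - 3*k - 2).
Verify: 5*k**4 + 2*k**3 - 11*k**2 - 16*k - 6 matches t_k.
Telescoping: Σ = s_(12) − s_(3) = 201888 − (-18) = 201906.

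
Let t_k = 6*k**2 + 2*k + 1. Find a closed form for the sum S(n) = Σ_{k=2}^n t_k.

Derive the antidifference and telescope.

The ratio is (6*k**2 + 14*k + 9)/(6*k**2 + 2*k + 1).
So A=1 and B=1, with C=k**2 + k/3 + 1/6.
f must satisfy (1)·f(k+1) − (1)·f(k) = k**2 + k/3 + 1/6.
From deg A=0, deg B=0, deg C=2: d=3.
Solve for f: f(k) = k*(2*k**2 - 2*k + 1)/6 (degree 3 ≤ 3).
So s_k = (B(k−1)f/C)·t_k = (k*(2*k**2 - 2*k + 1)/(6*k**2 + 2*k + 1))·t_k = k*(2*k**2 - 2*k + 1).
s_(k+1) − s_k = 6*k**2 + 2*k + 1 = t_k.
Telescope: S(n) = s_(n+1) − s_(2) = 2*n**3 + 4*n**2 + 3*n + 1 − (10) = 2*n**3 + 4*n**2 + 3*n - 9.

S(n) = 2*n**3 + 4*n**2 + 3*n - 9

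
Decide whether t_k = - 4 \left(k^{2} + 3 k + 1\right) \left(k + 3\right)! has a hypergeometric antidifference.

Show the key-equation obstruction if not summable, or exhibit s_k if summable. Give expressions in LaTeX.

r(k) = (k + 4)*(3*k + (k + 1)**2 + 4)/(k**2 + 3*k + 1) after simplifying.
So A=k + 4 and B=1, with C=k**2 + 3*k + 1.
f must satisfy (k + 4)·f(k+1) − (1)·f(k) = k**2 + 3*k + 1.
Bound: deg f ≤ 1.
Coefficient equations give f(k) = k - 1.
Get s_k = R·t_k = -4*(k - 1)*factorial(k + 3) with R(k) = B(k−1)f(k)/C(k) = (k - 1)/(k**2 + 3*k + 1).
Check: Δs_k = -4*(k**2 + 3*k + 1)*factorial(k + 3). ✓

Yes. s_k = - 4 \left(k - 1\right) \left(k + 3\right)!.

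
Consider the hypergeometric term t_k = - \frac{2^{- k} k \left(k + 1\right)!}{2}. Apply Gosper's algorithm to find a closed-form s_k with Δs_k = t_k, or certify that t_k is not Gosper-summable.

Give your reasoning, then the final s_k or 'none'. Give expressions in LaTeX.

s_k = - 2^{- k} \left(k + 1\right)!

Step 1: r(k) = (k + 1)*(k + 2)/(2*k).
A = k/2 + 1, B = 1, C = k.
Set up (k/2 + 1)·f(k+1) − (1)·f(k) − (k) = 0.
Degrees (1,0,1) ⇒ d ≤ 0.
Solving with deg f ≤ 0: f(k) = 2.
Certificate R = B(k−1)f/C = 2/k gives s_k = -factorial(k + 1)/2**k.
s_(k+1) − s_k = -k*factorial(k + 1)/(2*2**k) = t_k.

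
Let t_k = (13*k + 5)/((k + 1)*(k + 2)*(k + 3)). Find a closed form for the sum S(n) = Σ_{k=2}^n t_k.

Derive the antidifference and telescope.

Compute t_(k+1)/t_k: get (k + 1)*(13*k + 18)/((k + 4)*(13*k + 5)).
So A=k + 1 and B=k + 4, with C=k + 5/13.
f must satisfy (k + 1)·f(k+1) − (k + 3)·f(k) = k + 5/13.
d = 2 from the (1,1,1) case.
Solve for f: f(k) = k*(9*k + 1)/26 (degree 2 ≤ 2).
R(k) = B(k−1)·f(k)/C(k) = k*(k + 3)*(9*k + 1)/(2*(13*k + 5)); s_k = R·t_k = k*(9*k + 1)/(2*(k + 1)*(k + 2)).
Verify: (13*k + 5)/(k**3 + 6*k**2 + 11*k + 6) matches t_k.
s_(n+1) = (9*n**2 + 19*n + 10)/(2*(n**2 + 5*n + 6)) and s_(2) = 19/12, so S(n) = (35*n**2 + 19*n - 54)/(12*(n**2 + 5*n + 6)).

S(n) = (35*n**2 + 19*n - 54)/(12*(n**2 + 5*n + 6))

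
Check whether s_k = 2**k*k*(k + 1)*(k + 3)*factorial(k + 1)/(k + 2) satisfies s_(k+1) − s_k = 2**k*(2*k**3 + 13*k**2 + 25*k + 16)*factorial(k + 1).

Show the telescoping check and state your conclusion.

Invalid: residual -2**k*(2*k**4 + 17*k**3 + 50*k**2 + 63*k + 32)*factorial(k + 1)/((k + 2)*(k + 3)) ≠ 0.

s_(k+1) = 2**(k + 1)*(k + 1)*(k + 2)*(k + 4)*factorial(k + 2)/(k + 3)
s_(k+1) − s_k = 2**k*(k + 1)*(2*k**4 + 19*k**3 + 66*k**2 + 103*k + 64)*factorial(k + 1)/((k + 2)*(k + 3))
(s_(k+1) − s_k) − t_k = -2**k*(2*k**4 + 17*k**3 + 50*k**2 + 63*k + 32)*factorial(k + 1)/((k + 2)*(k + 3))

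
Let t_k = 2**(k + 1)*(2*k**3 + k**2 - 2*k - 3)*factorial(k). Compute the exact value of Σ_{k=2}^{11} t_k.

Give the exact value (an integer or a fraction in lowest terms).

Σ = 466953751756816

r(k) = 2*(2*k**4 + 9*k**3 + 13*k**2 + 4*k - 2)/(2*k**3 + k**2 - 2*k - 3) after simplifying.
Factor: A=2*k + 2; B=1; C=k**3 + k**2/2 - k - 3/2.
Need (2*k + 2)·f(k+1) − (1)·f(k) = k**3 + k**2/2 - k - 3/2.
From deg A=1, deg B=0, deg C=3: d=2.
Coefficient equations give f(k) = (k**2 - 2*k - 1)/2.
Get s_k = R·t_k = 2**(k + 1)*(k**2 - 2*k - 1)*factorial(k) with R(k) = B(k−1)f(k)/C(k) = (k**2 - 2*k - 1)/(2*k**3 + k**2 - 2*k - 3).
Verify: 2**(k + 1)*(2*k**3 + k**2 - 2*k - 3)*factorial(k) matches t_k.
Sum = s_(12) − s_(2); s_(12) = 466953751756800, s_(2) = -16 ⇒ 466953751756816.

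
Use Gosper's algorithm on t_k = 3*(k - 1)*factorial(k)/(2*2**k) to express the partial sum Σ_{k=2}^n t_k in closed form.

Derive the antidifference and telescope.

S(n) = 3*2**(-n - 1)*(-2**n + n*factorial(n) + factorial(n))

The ratio is k*(k + 1)/(2*(k - 1)).
Normal form (A,B,C) = (k/2 + 1/2, 1, k - 1).
Set up (k/2 + 1/2)·f(k+1) − (1)·f(k) − (k - 1) = 0.
Degrees (1,0,1) ⇒ d ≤ 0.
Coefficient equations give f(k) = 2.
R(k) = B(k−1)·f(k)/C(k) = 2/(k - 1); s_k = R·t_k = 3*factorial(k)/2**k.
s_(k+1) − s_k = 3*(k - 1)*factorial(k)/(2*2**k) = t_k.
Σ_(k=2)^n t_k = s_(n+1) − s_(2) = (3*2**(-n - 1)*factorial(n + 1)) − (3/2), i.e. 3*2**(-n - 1)*(-2**n + n*factorial(n) + factorial(n)).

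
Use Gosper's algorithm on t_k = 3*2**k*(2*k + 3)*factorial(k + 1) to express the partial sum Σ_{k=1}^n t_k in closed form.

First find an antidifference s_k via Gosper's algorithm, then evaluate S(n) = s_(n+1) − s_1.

S(n) = 6*2**n*factorial(n + 2) - 12

The ratio is 2*(k + 2)*(2*k + 5)/(2*k + 3).
Factor: A=2*k + 4; B=1; C=k + 3/2.
Set up (2*k + 4)·f(k+1) − (1)·f(k) − (k + 3/2) = 0.
d = 0 from the (1,0,1) case.
Match coefficients ⇒ f(k) = 1/2.
R(k) = B(k−1)·f(k)/C(k) = 1/(2*k + 3); s_k = R·t_k = 3*2**k*factorial(k + 1).
Δs = 3*2**k*(2*k + 3)*factorial(k + 1), as required.
Evaluate: s_(n+1) = 6*2**n*factorial(n + 2); subtract s_(1) = 12 ⇒ S(n) = 6*2**n*factorial(n + 2) - 12.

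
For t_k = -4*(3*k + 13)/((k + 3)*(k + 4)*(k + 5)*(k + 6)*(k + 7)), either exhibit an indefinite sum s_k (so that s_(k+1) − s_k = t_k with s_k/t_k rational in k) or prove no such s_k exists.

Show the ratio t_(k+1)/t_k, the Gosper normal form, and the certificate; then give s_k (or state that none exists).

Compute t_(k+1)/t_k: get (k + 3)*(3*k + 16)/((k + 8)*(3*k + 13)).
Factor: A=k + 3; B=k + 8; C=k + 13/3.
f must satisfy (k + 3)·f(k+1) − (k + 7)·f(k) = k + 13/3.
d = 4 from the (1,1,1) case.
Match coefficients ⇒ f(k) = k*(k + 4)*(k**2 + 14*k + 63)/270.
Get s_k = R·t_k = 2*k*(-k**2 - 14*k - 63)/(45*(k**3 + 14*k**2 + 63*k + 90)) with R(k) = B(k−1)f(k)/C(k) = k*(k + 4)*(k + 7)*(k**2 + 14*k + 63)/(90*(3*k + 13)).
Δs = 4*(-3*k - 13)/(k**5 + 25*k**4 + 245*k**3 + 1175*k**2 + 2754*k + 2520), as required.

s_k = 2*k*(-k**2 - 14*k - 63)/(45*(k**3 + 14*k**2 + 63*k + 90))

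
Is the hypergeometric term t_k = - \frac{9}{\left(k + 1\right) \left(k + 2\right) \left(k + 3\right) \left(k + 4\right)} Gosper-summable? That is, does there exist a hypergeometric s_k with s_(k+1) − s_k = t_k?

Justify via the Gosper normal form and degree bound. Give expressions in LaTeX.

Yes. s_k = \frac{k \left(- k^{2} - 6 k - 11\right)}{2 \left(k + 1\right) \left(k + 2\right) \left(k + 3\right)}.

Ratio r(k) = (k + 1)/(k + 5).
So A=k + 1 and B=k + 5, with C=1.
f must satisfy (k + 1)·f(k+1) − (k + 4)·f(k) = 1.
d = 3 from the (1,1,0) case.
Match coefficients ⇒ f(k) = k*(k**2 + 6*k + 11)/18.
Certificate R = B(k−1)f/C = k*(k + 4)*(k**2 + 6*k + 11)/18 gives s_k = k*(-k**2 - 6*k - 11)/(2*(k + 1)*(k + 2)*(k + 3)).
Δs = -9/(k**4 + 10*k**3 + 35*k**2 + 50*k + 24), as required.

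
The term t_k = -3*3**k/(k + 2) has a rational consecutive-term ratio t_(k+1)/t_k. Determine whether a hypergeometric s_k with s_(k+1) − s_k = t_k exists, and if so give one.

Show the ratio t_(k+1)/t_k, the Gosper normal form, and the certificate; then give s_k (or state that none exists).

no hypergeometric antidifference exists

t_(k+1)/t_k = 3*(k + 2)/(k + 3).
Take A(k)=3*k + 6, B(k)=k + 3, C(k)=1.
Need (3*k + 6)·f(k+1) − (k + 2)·f(k) = 1.
From deg A=1, deg B=1, deg C=0: d=-1.
d = -1 < 0 ⇒ no nonzero polynomial f; not summable.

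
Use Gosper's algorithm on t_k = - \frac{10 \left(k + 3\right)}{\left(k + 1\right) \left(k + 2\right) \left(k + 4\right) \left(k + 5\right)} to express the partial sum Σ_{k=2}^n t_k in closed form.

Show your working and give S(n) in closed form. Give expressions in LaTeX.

Compute t_(k+1)/t_k: get (k + 1)*(k + 4)**2/((k + 3)**2*(k + 6)).
A = k + 1, B = k + 6, C = k**2 + 6*k + 9.
Solve (k + 1)·f(k+1) − (k + 5)·f(k) = k**2 + 6*k + 9.
d = 4 from the (1,1,2) case.
Match coefficients ⇒ f(k) = k*(k + 2)*(k + 3)*(k + 5)/8.
R(k) = B(k−1)·f(k)/C(k) = k*(k + 2)*(k + 5)**2/(8*(k + 3)); s_k = R·t_k = 5*k*(-k - 5)/(4*(k**2 + 5*k + 4)).
Check: Δs_k = 10*(-k - 3)/(k**4 + 12*k**3 + 49*k**2 + 78*k + 40). ✓
s_(n+1) = 5*(-n**2 - 7*n - 6)/(4*(n**2 + 7*n + 10)) and s_(2) = -35/36, so S(n) = 5*(-n**2 - 7*n + 8)/(18*(n**2 + 7*n + 10)).

S(n) = \frac{5 \left(- n^{2} - 7 n + 8\right)}{18 \left(n^{2} + 7 n + 10\right)}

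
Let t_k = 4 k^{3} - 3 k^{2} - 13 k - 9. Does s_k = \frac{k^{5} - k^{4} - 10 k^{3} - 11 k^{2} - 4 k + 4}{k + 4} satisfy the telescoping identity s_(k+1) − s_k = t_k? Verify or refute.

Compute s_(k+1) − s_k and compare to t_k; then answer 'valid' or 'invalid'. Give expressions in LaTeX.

s_(k+1) = (k**5 + 4*k**4 - 4*k**3 - 37*k**2 - 55*k - 21)/(k + 5)
s_(k+1) − s_k = (4*k**5 + 27*k**4 + 8*k**3 - 144*k**2 - 225*k - 104)/(k**2 + 9*k + 20)
(s_(k+1) − s_k) − t_k = 2*(-3*k**4 - 16*k**3 + 21*k**2 + 58*k + 38)/(k**2 + 9*k + 20)

Invalid: residual \frac{2 \left(- 3 k^{4} - 16 k^{3} + 21 k^{2} + 58 k + 38\right)}{k^{2} + 9 k + 20} ≠ 0.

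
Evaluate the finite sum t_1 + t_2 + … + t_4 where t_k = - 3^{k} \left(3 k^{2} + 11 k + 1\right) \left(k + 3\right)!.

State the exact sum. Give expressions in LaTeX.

Σ = -39191040

Ratio r(k) = 3*(3*k**3 + 29*k**2 + 83*k + 60)/(3*k**2 + 11*k + 1).
Normal form (A,B,C) = (3*k + 12, 1, k**2 + 11*k/3 + 1/3).
Solve (3*k + 12)·f(k+1) − (1)·f(k) = k**2 + 11*k/3 + 1/3.
d = 1 from the (1,0,2) case.
A polynomial solution: f(k) = (k - 1)/3.
R(k) = B(k−1)·f(k)/C(k) = (k - 1)/(3*k**2 + 11*k + 1); s_k = R·t_k = -3**k*(k - 1)*factorial(k + 3).
Δs = -3**k*(3*k**2 + 11*k + 1)*factorial(k + 3), as required.
Evaluate s at k=5 and k=1: -39191040 and 0; difference -39191040.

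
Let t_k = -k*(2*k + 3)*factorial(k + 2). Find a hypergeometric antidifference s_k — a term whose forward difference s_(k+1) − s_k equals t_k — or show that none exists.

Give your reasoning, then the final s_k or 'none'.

s_k = -(2*k - 3)*factorial(k + 2)

Ratio r(k) = (k + 1)*(k + 3)*(2*k + 5)/(k*(2*k + 3)).
Gosper form: A/B · C(k+1)/C(k) with A=k + 3, B=1, C=k**2 + 3*k/2.
Need (k + 3)·f(k+1) − (1)·f(k) = k**2 + 3*k/2.
deg f ≤ 1 (via 1,0,2).
Solving with deg f ≤ 1: f(k) = (2*k - 3)/2.
R(k) = B(k−1)·f(k)/C(k) = (2*k - 3)/(k*(2*k + 3)); s_k = R·t_k = -(2*k - 3)*factorial(k + 2).
Check: Δs_k = -k*(2*k + 3)*factorial(k + 2). ✓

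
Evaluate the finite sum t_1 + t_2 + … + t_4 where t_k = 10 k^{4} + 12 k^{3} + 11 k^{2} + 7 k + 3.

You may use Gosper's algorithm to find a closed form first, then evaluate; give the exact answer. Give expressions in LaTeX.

t_(k+1)/t_k = (10*k**4 + 52*k**3 + 107*k**2 + 105*k + 43)/(10*k**4 + 12*k**3 + 11*k**2 + 7*k + 3).
Normal form (A,B,C) = (1, 1, k**4 + 6*k**3/5 + 11*k**2/10 + 7*k/10 + 3/10).
Set up (1)·f(k+1) − (1)·f(k) − (k**4 + 6*k**3/5 + 11*k**2/10 + 7*k/10 + 3/10) = 0.
Bound: deg f ≤ 5.
Match coefficients ⇒ f(k) = k*(2*k**4 - 2*k**3 + k**2 + k + 1)/10.
R(k) = B(k−1)·f(k)/C(k) = k*(2*k**4 - 2*k**3 + k**2 + k + 1)/(10*k**4 + 12*k**3 + 11*k**2 + 7*k + 3); s_k = R·t_k = k*(2*k**4 - 2*k**3 + k**2 + k + 1).
s_(k+1) − s_k = 10*k**4 + 12*k**3 + 11*k**2 + 7*k + 3 = t_k.
Evaluate s at k=5 and k=1: 5155 and 3; difference 5152.

Σ = 5152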